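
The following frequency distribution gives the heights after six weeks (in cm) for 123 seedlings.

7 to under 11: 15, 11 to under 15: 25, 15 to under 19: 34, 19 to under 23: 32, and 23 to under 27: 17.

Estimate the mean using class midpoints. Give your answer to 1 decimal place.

17.4

Midpoints: 9, 13, 17, 21, 25
Σfm = 15×9 + 25×13 + 34×17 + 32×21 + 17×25 = 2135
n = Σf = 123
Mean = 2135 / 123 = 17.3577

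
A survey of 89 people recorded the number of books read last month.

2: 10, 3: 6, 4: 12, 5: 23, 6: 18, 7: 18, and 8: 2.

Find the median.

5

Cumulative frequencies: 10, 16, 28, 51, 69, 87, 89
n = 89, so the median is the value in position (n+1)/2 = 45.
Position 45 falls at value 5.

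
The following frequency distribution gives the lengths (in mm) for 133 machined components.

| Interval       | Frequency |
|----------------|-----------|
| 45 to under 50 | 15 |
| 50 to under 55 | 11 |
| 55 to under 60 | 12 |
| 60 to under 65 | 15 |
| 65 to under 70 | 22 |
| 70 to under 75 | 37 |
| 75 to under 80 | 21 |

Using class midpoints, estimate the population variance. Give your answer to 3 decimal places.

Midpoints: 47.5, 52.5, 57.5, 62.5, 67.5, 72.5, 77.5
n = 133, Σfm = 8712.5, mean = 65.5075
Σfm² = 583281.25
Σf(m − x̄)² = Σfm² − (Σfm)²/n = 583281.25 − 8712.5²/133 = 12546.9925
Population variance = 12546.9925 / 133 = 94.3383

94.338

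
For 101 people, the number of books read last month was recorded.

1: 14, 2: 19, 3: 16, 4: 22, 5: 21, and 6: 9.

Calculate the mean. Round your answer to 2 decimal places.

3.44

Values: 1, 2, 3, 4, 5, 6
Σfx = 14×1 + 19×2 + 16×3 + 22×4 + 21×5 + 9×6 = 347
n = Σf = 101
Mean = 347 / 101 = 3.4356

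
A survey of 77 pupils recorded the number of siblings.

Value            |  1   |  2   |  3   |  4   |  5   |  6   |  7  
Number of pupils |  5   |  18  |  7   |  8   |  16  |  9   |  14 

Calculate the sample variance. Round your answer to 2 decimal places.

Values: 1, 2, 3, 4, 5, 6, 7
n = 77, Σfx = 326, mean = 4.2338
Σfx² = 1678
Σf(x − x̄)² = Σfx² − (Σfx)²/n = 1678 − 326²/77 = 297.7922
Sample variance = 297.7922 / 76 = 3.9183

3.92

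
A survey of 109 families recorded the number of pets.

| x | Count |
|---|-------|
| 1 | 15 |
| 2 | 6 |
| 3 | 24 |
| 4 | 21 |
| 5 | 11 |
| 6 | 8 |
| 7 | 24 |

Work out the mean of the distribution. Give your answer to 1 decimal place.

4.2

Values: 1, 2, 3, 4, 5, 6, 7
Σfx = 15×1 + 6×2 + 24×3 + 21×4 + 11×5 + 8×6 + 24×7 = 454
n = Σf = 109
Mean = 454 / 109 = 4.1651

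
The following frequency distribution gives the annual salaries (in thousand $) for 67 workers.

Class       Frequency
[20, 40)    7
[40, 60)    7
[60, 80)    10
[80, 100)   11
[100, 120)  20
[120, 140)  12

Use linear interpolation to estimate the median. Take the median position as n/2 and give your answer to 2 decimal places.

97.27

Cumulative frequencies: 7, 14, 24, 35, 55, 67
n = 67; position = n/2 = 33.5.
This falls in the class [80, 100): L = 80, F = 24, f = 11, h = 20.
Median ≈ 80 + ((33.5 − 24) / 11) × 20 = 97.2727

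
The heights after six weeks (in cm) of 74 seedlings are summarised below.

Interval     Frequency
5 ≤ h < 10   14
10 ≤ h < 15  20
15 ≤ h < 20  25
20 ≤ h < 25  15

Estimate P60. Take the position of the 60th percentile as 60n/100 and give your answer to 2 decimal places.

Cumulative frequencies: 14, 34, 59, 74
n = 74; position = 60n/100 = 44.4.
This falls in the class 15 ≤ h < 20: L = 15, F = 34, f = 25, h = 5.
60th percentile ≈ 15 + ((44.4 − 34) / 25) × 5 = 17.0800

17.08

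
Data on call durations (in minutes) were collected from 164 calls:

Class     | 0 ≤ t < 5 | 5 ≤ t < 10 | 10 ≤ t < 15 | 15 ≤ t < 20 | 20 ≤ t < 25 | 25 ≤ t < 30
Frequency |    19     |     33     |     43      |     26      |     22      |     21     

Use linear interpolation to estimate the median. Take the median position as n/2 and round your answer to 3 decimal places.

Cumulative frequencies: 19, 52, 95, 121, 143, 164
n = 164; position = n/2 = 82.
This falls in the class 10 ≤ t < 15: L = 10, F = 52, f = 43, h = 5.
Median ≈ 10 + ((82 − 52) / 43) × 5 = 13.4884

13.488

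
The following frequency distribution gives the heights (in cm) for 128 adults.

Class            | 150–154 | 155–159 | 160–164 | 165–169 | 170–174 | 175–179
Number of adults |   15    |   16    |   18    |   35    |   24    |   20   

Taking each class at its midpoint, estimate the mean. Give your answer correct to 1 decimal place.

165.8

Midpoints: 152, 157, 162, 167, 172, 177
Σfm = 15×152 + 16×157 + 18×162 + 35×167 + 24×172 + 20×177 = 21221
n = Σf = 128
Mean = 21221 / 128 = 165.7891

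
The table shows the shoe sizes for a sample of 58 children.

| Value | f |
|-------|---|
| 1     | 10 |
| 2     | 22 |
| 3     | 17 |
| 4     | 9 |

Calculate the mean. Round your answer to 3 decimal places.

Values: 1, 2, 3, 4
Σfx = 10×1 + 22×2 + 17×3 + 9×4 = 141
n = Σf = 58
Mean = 141 / 58 = 2.4310

2.431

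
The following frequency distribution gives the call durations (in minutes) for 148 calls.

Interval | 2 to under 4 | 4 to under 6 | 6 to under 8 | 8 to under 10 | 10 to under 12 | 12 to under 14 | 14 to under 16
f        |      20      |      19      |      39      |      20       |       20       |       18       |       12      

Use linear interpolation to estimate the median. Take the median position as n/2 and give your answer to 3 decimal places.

Cumulative frequencies: 20, 39, 78, 98, 118, 136, 148
n = 148; position = n/2 = 74.
This falls in the class 6 to under 8: L = 6, F = 39, f = 39, h = 2.
Median ≈ 6 + ((74 − 39) / 39) × 2 = 7.7949

7.795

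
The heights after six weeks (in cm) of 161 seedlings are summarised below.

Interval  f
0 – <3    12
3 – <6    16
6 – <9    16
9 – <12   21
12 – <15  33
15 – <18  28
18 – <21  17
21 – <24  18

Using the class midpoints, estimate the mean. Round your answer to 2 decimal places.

12.89

Midpoints: 1.5, 4.5, 7.5, 10.5, 13.5, 16.5, 19.5, 22.5
Σfm = 12×1.5 + 16×4.5 + 16×7.5 + 21×10.5 + 33×13.5 + 28×16.5 + 17×19.5 + 18×22.5 = 2074.5
n = Σf = 161
Mean = 2074.5 / 161 = 12.8851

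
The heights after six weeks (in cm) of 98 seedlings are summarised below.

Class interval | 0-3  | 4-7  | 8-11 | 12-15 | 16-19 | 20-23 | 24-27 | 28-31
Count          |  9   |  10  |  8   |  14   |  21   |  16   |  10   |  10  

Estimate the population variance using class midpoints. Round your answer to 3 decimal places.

68.052

Midpoints: 1.5, 5.5, 9.5, 13.5, 17.5, 21.5, 25.5, 29.5
n = 98, Σfm = 1595, mean = 16.2755
Σfm² = 32628.5
Σf(m − x̄)² = Σfm² − (Σfm)²/n = 32628.5 − 1595²/98 = 6669.0612
Population variance = 6669.0612 / 98 = 68.0516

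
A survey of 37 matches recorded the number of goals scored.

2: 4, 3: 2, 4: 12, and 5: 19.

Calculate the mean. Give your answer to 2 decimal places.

Values: 2, 3, 4, 5
Σfx = 4×2 + 2×3 + 12×4 + 19×5 = 157
n = Σf = 37
Mean = 157 / 37 = 4.2432

4.24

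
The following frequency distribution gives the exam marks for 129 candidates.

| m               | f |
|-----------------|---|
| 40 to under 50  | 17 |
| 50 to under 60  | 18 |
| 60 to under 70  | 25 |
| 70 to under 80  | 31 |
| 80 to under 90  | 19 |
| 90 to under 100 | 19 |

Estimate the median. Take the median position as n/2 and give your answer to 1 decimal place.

Cumulative frequencies: 17, 35, 60, 91, 110, 129
n = 129; position = n/2 = 64.5.
This falls in the class 70 to under 80: L = 70, F = 60, f = 31, h = 10.
Median ≈ 70 + ((64.5 − 60) / 31) × 10 = 71.4516

71.5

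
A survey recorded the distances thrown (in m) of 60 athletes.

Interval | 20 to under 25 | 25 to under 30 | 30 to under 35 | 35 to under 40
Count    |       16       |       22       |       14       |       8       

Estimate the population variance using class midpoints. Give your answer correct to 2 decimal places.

24.47

Midpoints: 22.5, 27.5, 32.5, 37.5
n = 60, Σfm = 1720, mean = 28.6667
Σfm² = 50775
Σf(m − x̄)² = Σfm² − (Σfm)²/n = 50775 − 1720²/60 = 1468.3333
Population variance = 1468.3333 / 60 = 24.4722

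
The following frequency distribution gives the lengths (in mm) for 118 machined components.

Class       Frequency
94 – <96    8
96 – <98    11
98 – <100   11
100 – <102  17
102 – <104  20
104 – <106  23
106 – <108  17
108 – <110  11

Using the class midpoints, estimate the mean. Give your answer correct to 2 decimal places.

102.76

Midpoints: 95, 97, 99, 101, 103, 105, 107, 109
Σfm = 8×95 + 11×97 + 11×99 + 17×101 + 20×103 + 23×105 + 17×107 + 11×109 = 12126
n = Σf = 118
Mean = 12126 / 118 = 102.7627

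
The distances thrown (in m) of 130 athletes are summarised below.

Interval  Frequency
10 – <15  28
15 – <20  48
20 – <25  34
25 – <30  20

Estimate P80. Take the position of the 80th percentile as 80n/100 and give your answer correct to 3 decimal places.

24.118

Cumulative frequencies: 28, 76, 110, 130
n = 130; position = 80n/100 = 104.
This falls in the class 20 – <25: L = 20, F = 76, f = 34, h = 5.
80th percentile ≈ 20 + ((104 − 76) / 34) × 5 = 24.1176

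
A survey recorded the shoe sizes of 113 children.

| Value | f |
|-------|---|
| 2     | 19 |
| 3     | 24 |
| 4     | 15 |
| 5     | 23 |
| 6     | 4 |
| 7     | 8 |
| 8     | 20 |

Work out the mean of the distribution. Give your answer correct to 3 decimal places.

4.646

Values: 2, 3, 4, 5, 6, 7, 8
Σfx = 19×2 + 24×3 + 15×4 + 23×5 + 4×6 + 8×7 + 20×8 = 525
n = Σf = 113
Mean = 525 / 113 = 4.6460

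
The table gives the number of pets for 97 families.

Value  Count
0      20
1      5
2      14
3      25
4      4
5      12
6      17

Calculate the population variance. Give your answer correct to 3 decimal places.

Values: 0, 1, 2, 3, 4, 5, 6
n = 97, Σfx = 286, mean = 2.9485
Σfx² = 1262
Σf(x − x̄)² = Σfx² − (Σfx)²/n = 1262 − 286²/97 = 418.7423
Population variance = 418.7423 / 97 = 4.3169

4.317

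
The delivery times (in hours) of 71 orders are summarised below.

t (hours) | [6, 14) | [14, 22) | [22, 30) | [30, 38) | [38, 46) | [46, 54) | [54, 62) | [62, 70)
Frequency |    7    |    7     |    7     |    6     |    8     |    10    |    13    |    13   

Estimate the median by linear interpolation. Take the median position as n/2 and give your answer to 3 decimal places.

Cumulative frequencies: 7, 14, 21, 27, 35, 45, 58, 71
n = 71; position = n/2 = 35.5.
This falls in the class [46, 54): L = 46, F = 35, f = 10, h = 8.
Median ≈ 46 + ((35.5 − 35) / 10) × 8 = 46.4000

46.400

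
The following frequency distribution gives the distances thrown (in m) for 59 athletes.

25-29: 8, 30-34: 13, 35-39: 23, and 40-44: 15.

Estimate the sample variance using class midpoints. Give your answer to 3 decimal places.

Midpoints: 27, 32, 37, 42
n = 59, Σfm = 2113, mean = 35.8136
Σfm² = 77091
Σf(m − x̄)² = Σfm² − (Σfm)²/n = 77091 − 2113²/59 = 1416.9492
Sample variance = 1416.9492 / 58 = 24.4302

24.430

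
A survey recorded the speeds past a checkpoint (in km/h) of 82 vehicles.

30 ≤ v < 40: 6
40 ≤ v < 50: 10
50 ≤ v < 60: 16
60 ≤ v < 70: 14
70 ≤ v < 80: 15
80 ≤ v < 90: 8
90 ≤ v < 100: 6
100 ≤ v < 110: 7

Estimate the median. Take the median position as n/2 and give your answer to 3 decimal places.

Cumulative frequencies: 6, 16, 32, 46, 61, 69, 75, 82
n = 82; position = n/2 = 41.
This falls in the class 60 ≤ v < 70: L = 60, F = 32, f = 14, h = 10.
Median ≈ 60 + ((41 − 32) / 14) × 10 = 66.4286

66.429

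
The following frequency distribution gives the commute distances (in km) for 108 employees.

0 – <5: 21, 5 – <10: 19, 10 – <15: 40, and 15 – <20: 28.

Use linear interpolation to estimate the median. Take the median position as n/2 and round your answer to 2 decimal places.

Cumulative frequencies: 21, 40, 80, 108
n = 108; position = n/2 = 54.
This falls in the class 10 – <15: L = 10, F = 40, f = 40, h = 5.
Median ≈ 10 + ((54 − 40) / 40) × 5 = 11.7500

11.75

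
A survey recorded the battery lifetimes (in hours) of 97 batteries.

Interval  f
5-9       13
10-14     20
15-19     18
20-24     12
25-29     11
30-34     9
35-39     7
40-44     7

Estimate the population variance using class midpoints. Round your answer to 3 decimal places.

Midpoints: 7, 12, 17, 22, 27, 32, 37, 42
n = 97, Σfm = 2039, mean = 21.0206
Σfm² = 53693
Σf(m − x̄)² = Σfm² − (Σfm)²/n = 53693 − 2039²/97 = 10831.9588
Population variance = 10831.9588 / 97 = 111.6697

111.670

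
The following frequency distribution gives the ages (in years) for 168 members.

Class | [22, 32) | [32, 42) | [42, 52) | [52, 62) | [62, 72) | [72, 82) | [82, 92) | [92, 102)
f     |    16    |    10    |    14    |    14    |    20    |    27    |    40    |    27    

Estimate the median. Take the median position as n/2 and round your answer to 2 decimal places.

75.70

Cumulative frequencies: 16, 26, 40, 54, 74, 101, 141, 168
n = 168; position = n/2 = 84.
This falls in the class [72, 82): L = 72, F = 74, f = 27, h = 10.
Median ≈ 72 + ((84 − 74) / 27) × 10 = 75.7037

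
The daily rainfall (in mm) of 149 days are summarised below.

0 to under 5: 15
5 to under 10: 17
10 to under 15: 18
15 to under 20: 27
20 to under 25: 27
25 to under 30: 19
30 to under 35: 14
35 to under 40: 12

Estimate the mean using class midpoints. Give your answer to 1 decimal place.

Midpoints: 2.5, 7.5, 12.5, 17.5, 22.5, 27.5, 32.5, 37.5
Σfm = 15×2.5 + 17×7.5 + 18×12.5 + 27×17.5 + 27×22.5 + 19×27.5 + 14×32.5 + 12×37.5 = 2897.5
n = Σf = 149
Mean = 2897.5 / 149 = 19.4463

19.4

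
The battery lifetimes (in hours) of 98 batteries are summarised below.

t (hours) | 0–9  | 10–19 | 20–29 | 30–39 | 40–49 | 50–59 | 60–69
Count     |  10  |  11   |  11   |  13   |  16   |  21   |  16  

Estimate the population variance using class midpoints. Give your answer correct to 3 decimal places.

377.686

Midpoints: 4.5, 14.5, 24.5, 34.5, 44.5, 54.5, 64.5
n = 98, Σfm = 3811, mean = 38.8878
Σfm² = 185214.5
Σf(m − x̄)² = Σfm² − (Σfm)²/n = 185214.5 − 3811²/98 = 37013.2653
Population variance = 37013.2653 / 98 = 377.6864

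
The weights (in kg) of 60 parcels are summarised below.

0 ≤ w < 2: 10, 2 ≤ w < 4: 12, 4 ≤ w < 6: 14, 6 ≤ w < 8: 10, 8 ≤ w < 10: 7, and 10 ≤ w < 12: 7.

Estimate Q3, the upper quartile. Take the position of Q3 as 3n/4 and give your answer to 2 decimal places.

7.80

Cumulative frequencies: 10, 22, 36, 46, 53, 60
n = 60; position = 3n/4 = 45.
This falls in the class 6 ≤ w < 8: L = 6, F = 36, f = 10, h = 2.
Upper quartile ≈ 6 + ((45 − 36) / 10) × 2 = 7.8000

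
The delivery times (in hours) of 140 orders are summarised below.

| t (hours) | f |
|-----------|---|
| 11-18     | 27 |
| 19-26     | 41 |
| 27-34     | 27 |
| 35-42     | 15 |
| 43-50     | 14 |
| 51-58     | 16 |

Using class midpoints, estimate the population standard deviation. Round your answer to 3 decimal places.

12.898

Midpoints: 14.5, 22.5, 30.5, 38.5, 46.5, 54.5
n = 140, Σfm = 4238, mean = 30.2714
Σfm² = 151579
Σf(m − x̄)² = Σfm² − (Σfm)²/n = 151579 − 4238²/140 = 23288.6857
Population variance = 23288.6857 / 140 = 166.3478
Standard deviation = √166.3478 = 12.8976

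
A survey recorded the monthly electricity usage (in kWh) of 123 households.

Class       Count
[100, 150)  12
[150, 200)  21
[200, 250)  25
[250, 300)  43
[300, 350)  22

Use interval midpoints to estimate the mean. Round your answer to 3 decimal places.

Midpoints: 125, 175, 225, 275, 325
Σfm = 12×125 + 21×175 + 25×225 + 43×275 + 22×325 = 29775
n = Σf = 123
Mean = 29775 / 123 = 242.0732

242.073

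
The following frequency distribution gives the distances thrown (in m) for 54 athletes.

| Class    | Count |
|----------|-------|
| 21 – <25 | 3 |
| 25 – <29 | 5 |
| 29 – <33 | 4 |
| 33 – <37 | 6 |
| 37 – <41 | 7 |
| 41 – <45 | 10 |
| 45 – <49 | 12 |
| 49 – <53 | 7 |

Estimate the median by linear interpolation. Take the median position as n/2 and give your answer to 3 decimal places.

Cumulative frequencies: 3, 8, 12, 18, 25, 35, 47, 54
n = 54; position = n/2 = 27.
This falls in the class 41 – <45: L = 41, F = 25, f = 10, h = 4.
Median ≈ 41 + ((27 − 25) / 10) × 4 = 41.8000

41.800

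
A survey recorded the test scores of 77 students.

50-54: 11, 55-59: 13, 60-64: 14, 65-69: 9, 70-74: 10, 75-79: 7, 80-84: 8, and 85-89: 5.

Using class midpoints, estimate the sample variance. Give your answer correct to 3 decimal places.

Midpoints: 52, 57, 62, 67, 72, 77, 82, 87
n = 77, Σfm = 5134, mean = 66.6753
Σfm² = 351178
Σf(m − x̄)² = Σfm² − (Σfm)²/n = 351178 − 5134²/77 = 8866.8831
Sample variance = 8866.8831 / 76 = 116.6695

116.670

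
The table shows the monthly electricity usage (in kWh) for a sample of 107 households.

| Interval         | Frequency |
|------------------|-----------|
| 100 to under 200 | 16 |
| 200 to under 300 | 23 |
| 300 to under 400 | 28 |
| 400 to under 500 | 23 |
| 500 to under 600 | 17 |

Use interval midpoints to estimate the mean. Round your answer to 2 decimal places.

351.87

Midpoints: 150, 250, 350, 450, 550
Σfm = 16×150 + 23×250 + 28×350 + 23×450 + 17×550 = 37650
n = Σf = 107
Mean = 37650 / 107 = 351.8692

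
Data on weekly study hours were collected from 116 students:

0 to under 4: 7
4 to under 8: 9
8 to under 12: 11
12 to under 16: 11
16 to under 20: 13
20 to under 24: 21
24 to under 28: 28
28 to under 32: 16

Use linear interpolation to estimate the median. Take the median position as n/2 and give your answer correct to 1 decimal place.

Cumulative frequencies: 7, 16, 27, 38, 51, 72, 100, 116
n = 116; position = n/2 = 58.
This falls in the class 20 to under 24: L = 20, F = 51, f = 21, h = 4.
Median ≈ 20 + ((58 − 51) / 21) × 4 = 21.3333

21.3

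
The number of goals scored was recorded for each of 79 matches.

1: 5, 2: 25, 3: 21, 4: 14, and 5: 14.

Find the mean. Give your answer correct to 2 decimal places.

Values: 1, 2, 3, 4, 5
Σfx = 5×1 + 25×2 + 21×3 + 14×4 + 14×5 = 244
n = Σf = 79
Mean = 244 / 79 = 3.0886

3.09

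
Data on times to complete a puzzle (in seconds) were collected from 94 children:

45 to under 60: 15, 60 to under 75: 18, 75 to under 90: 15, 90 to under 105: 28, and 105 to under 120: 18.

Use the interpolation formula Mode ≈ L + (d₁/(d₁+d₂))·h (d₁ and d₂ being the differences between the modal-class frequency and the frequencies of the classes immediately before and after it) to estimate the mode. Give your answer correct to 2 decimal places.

98.48

Modal class: 90 to under 105 (highest frequency 28).
d₁ = 28 − 15 = 13, d₂ = 28 − 18 = 10
Mode ≈ 90 + (13/(13+10)) × 15 = 90 + 8.4783 = 98.4783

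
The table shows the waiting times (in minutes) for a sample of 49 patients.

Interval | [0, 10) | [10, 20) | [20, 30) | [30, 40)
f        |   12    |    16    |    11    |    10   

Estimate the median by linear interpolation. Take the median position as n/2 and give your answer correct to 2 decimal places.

17.81

Cumulative frequencies: 12, 28, 39, 49
n = 49; position = n/2 = 24.5.
This falls in the class [10, 20): L = 10, F = 12, f = 16, h = 10.
Median ≈ 10 + ((24.5 − 12) / 16) × 10 = 17.8125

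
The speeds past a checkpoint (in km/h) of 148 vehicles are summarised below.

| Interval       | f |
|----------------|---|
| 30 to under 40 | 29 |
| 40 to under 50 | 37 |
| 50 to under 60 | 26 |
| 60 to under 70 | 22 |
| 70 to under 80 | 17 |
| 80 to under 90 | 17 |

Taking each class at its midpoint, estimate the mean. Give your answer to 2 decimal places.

55.81

Midpoints: 35, 45, 55, 65, 75, 85
Σfm = 29×35 + 37×45 + 26×55 + 22×65 + 17×75 + 17×85 = 8260
n = Σf = 148
Mean = 8260 / 148 = 55.8108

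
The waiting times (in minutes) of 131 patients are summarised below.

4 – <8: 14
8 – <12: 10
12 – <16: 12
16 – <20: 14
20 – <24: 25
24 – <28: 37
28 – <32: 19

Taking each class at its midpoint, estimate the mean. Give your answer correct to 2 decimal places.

Midpoints: 6, 10, 14, 18, 22, 26, 30
Σfm = 14×6 + 10×10 + 12×14 + 14×18 + 25×22 + 37×26 + 19×30 = 2686
n = Σf = 131
Mean = 2686 / 131 = 20.5038

20.50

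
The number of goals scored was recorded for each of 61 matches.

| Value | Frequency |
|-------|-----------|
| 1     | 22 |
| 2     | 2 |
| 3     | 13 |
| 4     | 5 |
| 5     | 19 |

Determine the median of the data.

3

Cumulative frequencies: 22, 24, 37, 42, 61
n = 61, so the median is the value in position (n+1)/2 = 31.
Position 31 falls at value 3.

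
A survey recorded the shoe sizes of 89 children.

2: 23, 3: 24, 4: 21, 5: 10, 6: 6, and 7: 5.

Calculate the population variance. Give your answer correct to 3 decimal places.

2.054

Values: 2, 3, 4, 5, 6, 7
n = 89, Σfx = 323, mean = 3.6292
Σfx² = 1355
Σf(x − x̄)² = Σfx² − (Σfx)²/n = 1355 − 323²/89 = 182.7640
Population variance = 182.7640 / 89 = 2.0535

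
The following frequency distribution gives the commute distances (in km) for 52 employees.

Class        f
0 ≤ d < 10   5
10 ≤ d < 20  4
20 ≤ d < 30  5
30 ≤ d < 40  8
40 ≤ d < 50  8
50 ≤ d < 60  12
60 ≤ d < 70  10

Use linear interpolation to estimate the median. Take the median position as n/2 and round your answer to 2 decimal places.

45.00

Cumulative frequencies: 5, 9, 14, 22, 30, 42, 52
n = 52; position = n/2 = 26.
This falls in the class 40 ≤ d < 50: L = 40, F = 22, f = 8, h = 10.
Median ≈ 40 + ((26 − 22) / 8) × 10 = 45.0000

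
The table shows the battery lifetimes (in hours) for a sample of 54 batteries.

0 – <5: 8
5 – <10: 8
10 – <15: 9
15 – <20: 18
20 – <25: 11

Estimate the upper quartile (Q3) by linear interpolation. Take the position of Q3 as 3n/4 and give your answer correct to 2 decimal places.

19.31

Cumulative frequencies: 8, 16, 25, 43, 54
n = 54; position = 3n/4 = 40.5.
This falls in the class 15 – <20: L = 15, F = 25, f = 18, h = 5.
Upper quartile ≈ 15 + ((40.5 − 25) / 18) × 5 = 19.3056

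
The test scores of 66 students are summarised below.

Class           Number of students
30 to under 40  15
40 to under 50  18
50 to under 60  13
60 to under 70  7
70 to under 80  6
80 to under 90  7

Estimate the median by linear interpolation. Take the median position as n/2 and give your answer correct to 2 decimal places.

Cumulative frequencies: 15, 33, 46, 53, 59, 66
n = 66; position = n/2 = 33.
This falls in the class 40 to under 50: L = 40, F = 15, f = 18, h = 10.
Median ≈ 40 + ((33 − 15) / 18) × 10 = 50.0000

50.00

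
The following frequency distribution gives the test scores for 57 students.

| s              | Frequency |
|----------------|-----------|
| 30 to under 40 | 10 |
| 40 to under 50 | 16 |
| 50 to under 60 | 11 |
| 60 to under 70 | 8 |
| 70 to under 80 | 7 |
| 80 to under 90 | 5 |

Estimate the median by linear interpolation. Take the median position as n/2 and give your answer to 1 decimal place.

Cumulative frequencies: 10, 26, 37, 45, 52, 57
n = 57; position = n/2 = 28.5.
This falls in the class 50 to under 60: L = 50, F = 26, f = 11, h = 10.
Median ≈ 50 + ((28.5 − 26) / 11) × 10 = 52.2727

52.3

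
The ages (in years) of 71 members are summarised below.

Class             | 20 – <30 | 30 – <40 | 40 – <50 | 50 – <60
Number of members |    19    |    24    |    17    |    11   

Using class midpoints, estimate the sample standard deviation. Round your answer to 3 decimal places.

Midpoints: 25, 35, 45, 55
n = 71, Σfm = 2685, mean = 37.8169
Σfm² = 108975
Σf(m − x̄)² = Σfm² − (Σfm)²/n = 108975 − 2685²/71 = 7436.6197
Sample variance = 7436.6197 / 70 = 106.2374
Standard deviation = √106.2374 = 10.3072

10.307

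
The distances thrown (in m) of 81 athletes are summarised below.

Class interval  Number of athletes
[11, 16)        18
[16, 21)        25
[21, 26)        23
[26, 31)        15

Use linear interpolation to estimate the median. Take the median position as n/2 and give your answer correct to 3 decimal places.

Cumulative frequencies: 18, 43, 66, 81
n = 81; position = n/2 = 40.5.
This falls in the class [16, 21): L = 16, F = 18, f = 25, h = 5.
Median ≈ 16 + ((40.5 − 18) / 25) × 5 = 20.5000

20.500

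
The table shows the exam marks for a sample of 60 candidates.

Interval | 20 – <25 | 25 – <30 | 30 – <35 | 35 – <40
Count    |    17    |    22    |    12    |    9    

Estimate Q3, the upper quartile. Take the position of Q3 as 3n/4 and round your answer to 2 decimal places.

32.50

Cumulative frequencies: 17, 39, 51, 60
n = 60; position = 3n/4 = 45.
This falls in the class 30 – <35: L = 30, F = 39, f = 12, h = 5.
Upper quartile ≈ 30 + ((45 − 39) / 12) × 5 = 32.5000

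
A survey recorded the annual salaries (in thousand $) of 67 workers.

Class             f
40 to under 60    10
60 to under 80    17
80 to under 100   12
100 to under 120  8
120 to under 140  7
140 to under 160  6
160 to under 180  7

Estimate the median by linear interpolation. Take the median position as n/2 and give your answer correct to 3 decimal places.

90.833

Cumulative frequencies: 10, 27, 39, 47, 54, 60, 67
n = 67; position = n/2 = 33.5.
This falls in the class 80 to under 100: L = 80, F = 27, f = 12, h = 20.
Median ≈ 80 + ((33.5 − 27) / 12) × 20 = 90.8333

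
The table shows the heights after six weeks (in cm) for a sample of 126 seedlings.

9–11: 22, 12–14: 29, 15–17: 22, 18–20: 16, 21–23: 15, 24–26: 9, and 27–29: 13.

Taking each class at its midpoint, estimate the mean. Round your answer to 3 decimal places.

17.238

Midpoints: 10, 13, 16, 19, 22, 25, 28
Σfm = 22×10 + 29×13 + 22×16 + 16×19 + 15×22 + 9×25 + 13×28 = 2172
n = Σf = 126
Mean = 2172 / 126 = 17.2381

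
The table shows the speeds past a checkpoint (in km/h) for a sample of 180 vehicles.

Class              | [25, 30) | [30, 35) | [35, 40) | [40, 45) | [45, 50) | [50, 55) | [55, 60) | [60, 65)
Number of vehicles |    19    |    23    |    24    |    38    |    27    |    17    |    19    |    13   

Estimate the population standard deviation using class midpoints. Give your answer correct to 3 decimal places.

10.211

Midpoints: 27.5, 32.5, 37.5, 42.5, 47.5, 52.5, 57.5, 62.5
n = 180, Σfm = 7865, mean = 43.6944
Σfm² = 362425
Σf(m − x̄)² = Σfm² − (Σfm)²/n = 362425 − 7865²/180 = 18768.1944
Population variance = 18768.1944 / 180 = 104.2677
Standard deviation = √104.2677 = 10.2112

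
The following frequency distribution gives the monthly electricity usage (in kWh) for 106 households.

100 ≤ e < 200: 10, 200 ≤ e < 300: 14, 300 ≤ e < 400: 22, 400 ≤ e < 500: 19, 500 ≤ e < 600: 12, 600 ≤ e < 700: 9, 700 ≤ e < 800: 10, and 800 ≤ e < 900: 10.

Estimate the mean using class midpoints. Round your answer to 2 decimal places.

468.87

Midpoints: 150, 250, 350, 450, 550, 650, 750, 850
Σfm = 10×150 + 14×250 + 22×350 + 19×450 + 12×550 + 9×650 + 10×750 + 10×850 = 49700
n = Σf = 106
Mean = 49700 / 106 = 468.8679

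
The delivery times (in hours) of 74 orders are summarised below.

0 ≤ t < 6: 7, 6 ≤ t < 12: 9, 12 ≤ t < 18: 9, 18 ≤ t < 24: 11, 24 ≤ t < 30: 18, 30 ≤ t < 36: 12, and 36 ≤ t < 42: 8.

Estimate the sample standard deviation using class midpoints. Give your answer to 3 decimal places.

10.916

Midpoints: 3, 9, 15, 21, 27, 33, 39
n = 74, Σfm = 1662, mean = 22.4595
Σfm² = 46026
Σf(m − x̄)² = Σfm² − (Σfm)²/n = 46026 − 1662²/74 = 8698.3784
Sample variance = 8698.3784 / 73 = 119.1559
Standard deviation = √119.1559 = 10.9159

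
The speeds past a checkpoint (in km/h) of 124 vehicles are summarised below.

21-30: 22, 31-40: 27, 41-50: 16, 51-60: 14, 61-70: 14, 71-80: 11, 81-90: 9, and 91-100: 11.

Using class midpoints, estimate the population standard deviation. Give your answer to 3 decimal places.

22.544

Midpoints: 25.5, 35.5, 45.5, 55.5, 65.5, 75.5, 85.5, 95.5
n = 124, Σfm = 6592, mean = 53.1613
Σfm² = 413461
Σf(m − x̄)² = Σfm² − (Σfm)²/n = 413461 − 6592²/124 = 63021.7742
Population variance = 63021.7742 / 124 = 508.2401
Standard deviation = √508.2401 = 22.5442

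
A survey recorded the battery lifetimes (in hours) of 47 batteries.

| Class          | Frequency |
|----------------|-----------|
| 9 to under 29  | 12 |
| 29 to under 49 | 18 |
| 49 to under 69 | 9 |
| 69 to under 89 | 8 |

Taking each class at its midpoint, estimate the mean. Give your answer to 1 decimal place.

44.5

Midpoints: 19, 39, 59, 79
Σfm = 12×19 + 18×39 + 9×59 + 8×79 = 2093
n = Σf = 47
Mean = 2093 / 47 = 44.5319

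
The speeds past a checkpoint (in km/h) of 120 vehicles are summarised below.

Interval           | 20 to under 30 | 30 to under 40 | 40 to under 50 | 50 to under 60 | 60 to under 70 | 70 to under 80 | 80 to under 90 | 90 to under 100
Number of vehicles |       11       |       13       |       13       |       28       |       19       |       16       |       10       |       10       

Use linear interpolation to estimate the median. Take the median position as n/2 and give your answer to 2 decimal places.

Cumulative frequencies: 11, 24, 37, 65, 84, 100, 110, 120
n = 120; position = n/2 = 60.
This falls in the class 50 to under 60: L = 50, F = 37, f = 28, h = 10.
Median ≈ 50 + ((60 − 37) / 28) × 10 = 58.2143

58.21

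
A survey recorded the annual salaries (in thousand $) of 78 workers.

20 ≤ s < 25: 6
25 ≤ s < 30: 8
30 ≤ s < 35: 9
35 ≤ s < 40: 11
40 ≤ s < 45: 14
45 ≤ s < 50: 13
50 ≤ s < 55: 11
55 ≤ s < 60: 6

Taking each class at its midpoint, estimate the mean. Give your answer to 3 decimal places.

Midpoints: 22.5, 27.5, 32.5, 37.5, 42.5, 47.5, 52.5, 57.5
Σfm = 6×22.5 + 8×27.5 + 9×32.5 + 11×37.5 + 14×42.5 + 13×47.5 + 11×52.5 + 6×57.5 = 3195
n = Σf = 78
Mean = 3195 / 78 = 40.9615

40.962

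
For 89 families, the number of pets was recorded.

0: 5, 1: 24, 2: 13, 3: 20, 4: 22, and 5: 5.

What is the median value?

3

Cumulative frequencies: 5, 29, 42, 62, 84, 89
n = 89, so the median is the value in position (n+1)/2 = 45.
Position 45 falls at value 3.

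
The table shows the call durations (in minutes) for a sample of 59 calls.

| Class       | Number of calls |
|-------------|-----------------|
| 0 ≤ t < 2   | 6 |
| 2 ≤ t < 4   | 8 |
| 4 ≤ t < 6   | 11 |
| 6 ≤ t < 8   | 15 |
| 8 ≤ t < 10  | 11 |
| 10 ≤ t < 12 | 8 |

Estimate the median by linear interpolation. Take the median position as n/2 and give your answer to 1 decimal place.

Cumulative frequencies: 6, 14, 25, 40, 51, 59
n = 59; position = n/2 = 29.5.
This falls in the class 6 ≤ t < 8: L = 6, F = 25, f = 15, h = 2.
Median ≈ 6 + ((29.5 − 25) / 15) × 2 = 6.6000

6.6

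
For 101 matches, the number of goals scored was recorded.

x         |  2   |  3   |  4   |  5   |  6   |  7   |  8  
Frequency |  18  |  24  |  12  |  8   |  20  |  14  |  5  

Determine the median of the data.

Cumulative frequencies: 18, 42, 54, 62, 82, 96, 101
n = 101, so the median is the value in position (n+1)/2 = 51.
Position 51 falls at value 4.

4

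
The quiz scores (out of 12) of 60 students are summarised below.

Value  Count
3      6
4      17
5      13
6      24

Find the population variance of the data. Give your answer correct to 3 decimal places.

Values: 3, 4, 5, 6
n = 60, Σfx = 295, mean = 4.9167
Σfx² = 1515
Σf(x − x̄)² = Σfx² − (Σfx)²/n = 1515 − 295²/60 = 64.5833
Population variance = 64.5833 / 60 = 1.0764

1.076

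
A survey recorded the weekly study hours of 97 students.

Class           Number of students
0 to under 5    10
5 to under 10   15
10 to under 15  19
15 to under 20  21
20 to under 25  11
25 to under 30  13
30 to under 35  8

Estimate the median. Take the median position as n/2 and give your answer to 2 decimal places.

Cumulative frequencies: 10, 25, 44, 65, 76, 89, 97
n = 97; position = n/2 = 48.5.
This falls in the class 15 to under 20: L = 15, F = 44, f = 21, h = 5.
Median ≈ 15 + ((48.5 − 44) / 21) × 5 = 16.0714

16.07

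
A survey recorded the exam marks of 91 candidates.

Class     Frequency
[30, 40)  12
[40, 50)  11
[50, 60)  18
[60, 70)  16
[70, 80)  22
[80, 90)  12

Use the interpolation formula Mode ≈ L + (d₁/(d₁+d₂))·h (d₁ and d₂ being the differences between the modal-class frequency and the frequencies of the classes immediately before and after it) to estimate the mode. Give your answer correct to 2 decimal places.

73.75

Modal class: [70, 80) (highest frequency 22).
d₁ = 22 − 16 = 6, d₂ = 22 − 12 = 10
Mode ≈ 70 + (6/(6+10)) × 10 = 70 + 3.7500 = 73.7500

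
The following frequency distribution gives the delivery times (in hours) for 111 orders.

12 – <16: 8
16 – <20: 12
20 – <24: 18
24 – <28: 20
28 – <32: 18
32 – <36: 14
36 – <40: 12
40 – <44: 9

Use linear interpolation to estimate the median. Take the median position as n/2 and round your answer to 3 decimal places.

27.500

Cumulative frequencies: 8, 20, 38, 58, 76, 90, 102, 111
n = 111; position = n/2 = 55.5.
This falls in the class 24 – <28: L = 24, F = 38, f = 20, h = 4.
Median ≈ 24 + ((55.5 − 38) / 20) × 4 = 27.5000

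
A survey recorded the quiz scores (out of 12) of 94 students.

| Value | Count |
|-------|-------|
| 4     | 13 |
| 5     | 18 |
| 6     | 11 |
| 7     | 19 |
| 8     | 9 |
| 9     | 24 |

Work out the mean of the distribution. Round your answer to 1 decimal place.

Values: 4, 5, 6, 7, 8, 9
Σfx = 13×4 + 18×5 + 11×6 + 19×7 + 9×8 + 24×9 = 629
n = Σf = 94
Mean = 629 / 94 = 6.6915

6.7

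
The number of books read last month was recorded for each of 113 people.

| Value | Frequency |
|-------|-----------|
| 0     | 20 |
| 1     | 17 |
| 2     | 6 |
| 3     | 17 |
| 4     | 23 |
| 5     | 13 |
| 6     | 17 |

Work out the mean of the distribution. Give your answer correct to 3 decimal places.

Values: 0, 1, 2, 3, 4, 5, 6
Σfx = 20×0 + 17×1 + 6×2 + 17×3 + 23×4 + 13×5 + 17×6 = 339
n = Σf = 113
Mean = 339 / 113 = 3.0000

3.000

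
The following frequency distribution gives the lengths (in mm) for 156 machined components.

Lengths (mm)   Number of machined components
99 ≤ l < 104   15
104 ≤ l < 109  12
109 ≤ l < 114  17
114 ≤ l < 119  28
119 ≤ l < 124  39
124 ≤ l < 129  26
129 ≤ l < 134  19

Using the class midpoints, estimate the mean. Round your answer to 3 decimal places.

118.487

Midpoints: 101.5, 106.5, 111.5, 116.5, 121.5, 126.5, 131.5
Σfm = 15×101.5 + 12×106.5 + 17×111.5 + 28×116.5 + 39×121.5 + 26×126.5 + 19×131.5 = 18484
n = Σf = 156
Mean = 18484 / 156 = 118.4872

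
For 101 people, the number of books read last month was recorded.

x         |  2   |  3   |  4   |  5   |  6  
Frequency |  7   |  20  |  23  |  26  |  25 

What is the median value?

Cumulative frequencies: 7, 27, 50, 76, 101
n = 101, so the median is the value in position (n+1)/2 = 51.
Position 51 falls at value 5.

5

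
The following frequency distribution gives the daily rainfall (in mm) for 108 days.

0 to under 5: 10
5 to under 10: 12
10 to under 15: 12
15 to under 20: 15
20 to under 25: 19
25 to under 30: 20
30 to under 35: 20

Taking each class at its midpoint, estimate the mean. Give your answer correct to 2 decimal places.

Midpoints: 2.5, 7.5, 12.5, 17.5, 22.5, 27.5, 32.5
Σfm = 10×2.5 + 12×7.5 + 12×12.5 + 15×17.5 + 19×22.5 + 20×27.5 + 20×32.5 = 2155
n = Σf = 108
Mean = 2155 / 108 = 19.9537

19.95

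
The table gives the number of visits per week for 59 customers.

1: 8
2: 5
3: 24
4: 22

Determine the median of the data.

Cumulative frequencies: 8, 13, 37, 59
n = 59, so the median is the value in position (n+1)/2 = 30.
Position 30 falls at value 3.

3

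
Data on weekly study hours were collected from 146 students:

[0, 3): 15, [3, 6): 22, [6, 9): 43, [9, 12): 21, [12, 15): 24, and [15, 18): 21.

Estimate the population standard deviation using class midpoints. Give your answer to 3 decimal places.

4.606

Midpoints: 1.5, 4.5, 7.5, 10.5, 13.5, 16.5
n = 146, Σfm = 1335, mean = 9.1438
Σfm² = 15304.5
Σf(m − x̄)² = Σfm² − (Σfm)²/n = 15304.5 − 1335²/146 = 3097.4795
Population variance = 3097.4795 / 146 = 21.2156
Standard deviation = √21.2156 = 4.6060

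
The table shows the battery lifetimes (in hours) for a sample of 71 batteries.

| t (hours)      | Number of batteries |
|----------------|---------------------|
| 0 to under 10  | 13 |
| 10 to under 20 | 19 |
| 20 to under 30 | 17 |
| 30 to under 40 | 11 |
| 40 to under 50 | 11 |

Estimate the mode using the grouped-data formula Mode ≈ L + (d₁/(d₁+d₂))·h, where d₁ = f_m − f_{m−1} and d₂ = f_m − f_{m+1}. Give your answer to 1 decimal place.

17.5

Modal class: 10 to under 20 (highest frequency 19).
d₁ = 19 − 13 = 6, d₂ = 19 − 17 = 2
Mode ≈ 10 + (6/(6+2)) × 10 = 10 + 7.5000 = 17.5000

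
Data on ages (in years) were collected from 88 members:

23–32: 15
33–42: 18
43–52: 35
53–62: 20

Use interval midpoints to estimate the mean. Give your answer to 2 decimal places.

44.32

Midpoints: 27.5, 37.5, 47.5, 57.5
Σfm = 15×27.5 + 18×37.5 + 35×47.5 + 20×57.5 = 3900
n = Σf = 88
Mean = 3900 / 88 = 44.3182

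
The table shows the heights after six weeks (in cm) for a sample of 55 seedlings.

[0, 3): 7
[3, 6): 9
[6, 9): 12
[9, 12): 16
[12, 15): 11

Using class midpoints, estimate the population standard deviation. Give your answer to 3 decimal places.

Midpoints: 1.5, 4.5, 7.5, 10.5, 13.5
n = 55, Σfm = 457.5, mean = 8.3182
Σfm² = 4641.75
Σf(m − x̄)² = Σfm² − (Σfm)²/n = 4641.75 − 457.5²/55 = 836.1818
Population variance = 836.1818 / 55 = 15.2033
Standard deviation = √15.2033 = 3.8991

3.899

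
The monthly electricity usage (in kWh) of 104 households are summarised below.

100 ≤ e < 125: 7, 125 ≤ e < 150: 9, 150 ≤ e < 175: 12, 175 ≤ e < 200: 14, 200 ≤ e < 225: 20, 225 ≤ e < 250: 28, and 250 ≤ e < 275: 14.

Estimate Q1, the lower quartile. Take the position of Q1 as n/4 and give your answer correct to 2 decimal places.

170.83

Cumulative frequencies: 7, 16, 28, 42, 62, 90, 104
n = 104; position = n/4 = 26.
This falls in the class 150 ≤ e < 175: L = 150, F = 16, f = 12, h = 25.
Lower quartile ≈ 150 + ((26 − 16) / 12) × 25 = 170.8333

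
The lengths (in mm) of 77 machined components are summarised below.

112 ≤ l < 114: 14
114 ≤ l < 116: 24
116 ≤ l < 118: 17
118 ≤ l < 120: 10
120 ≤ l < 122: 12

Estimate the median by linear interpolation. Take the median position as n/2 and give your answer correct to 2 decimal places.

116.06

Cumulative frequencies: 14, 38, 55, 65, 77
n = 77; position = n/2 = 38.5.
This falls in the class 116 ≤ l < 118: L = 116, F = 38, f = 17, h = 2.
Median ≈ 116 + ((38.5 − 38) / 17) × 2 = 116.0588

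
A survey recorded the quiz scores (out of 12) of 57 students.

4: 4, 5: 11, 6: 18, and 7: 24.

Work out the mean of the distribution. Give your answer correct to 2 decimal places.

Values: 4, 5, 6, 7
Σfx = 4×4 + 11×5 + 18×6 + 24×7 = 347
n = Σf = 57
Mean = 347 / 57 = 6.0877

6.09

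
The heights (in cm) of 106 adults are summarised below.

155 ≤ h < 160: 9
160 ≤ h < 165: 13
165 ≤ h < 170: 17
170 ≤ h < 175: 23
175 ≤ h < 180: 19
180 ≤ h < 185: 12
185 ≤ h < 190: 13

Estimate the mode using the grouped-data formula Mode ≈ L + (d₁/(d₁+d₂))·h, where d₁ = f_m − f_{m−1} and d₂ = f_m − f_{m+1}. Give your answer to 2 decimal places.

173.00

Modal class: 170 ≤ h < 175 (highest frequency 23).
d₁ = 23 − 17 = 6, d₂ = 23 − 19 = 4
Mode ≈ 170 + (6/(6+4)) × 5 = 170 + 3.0000 = 173.0000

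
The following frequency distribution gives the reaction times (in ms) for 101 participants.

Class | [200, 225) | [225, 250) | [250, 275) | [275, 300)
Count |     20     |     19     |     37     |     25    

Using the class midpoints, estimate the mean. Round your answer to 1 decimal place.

Midpoints: 212.5, 237.5, 262.5, 287.5
Σfm = 20×212.5 + 19×237.5 + 37×262.5 + 25×287.5 = 25662.5
n = Σf = 101
Mean = 25662.5 / 101 = 254.0842

254.1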